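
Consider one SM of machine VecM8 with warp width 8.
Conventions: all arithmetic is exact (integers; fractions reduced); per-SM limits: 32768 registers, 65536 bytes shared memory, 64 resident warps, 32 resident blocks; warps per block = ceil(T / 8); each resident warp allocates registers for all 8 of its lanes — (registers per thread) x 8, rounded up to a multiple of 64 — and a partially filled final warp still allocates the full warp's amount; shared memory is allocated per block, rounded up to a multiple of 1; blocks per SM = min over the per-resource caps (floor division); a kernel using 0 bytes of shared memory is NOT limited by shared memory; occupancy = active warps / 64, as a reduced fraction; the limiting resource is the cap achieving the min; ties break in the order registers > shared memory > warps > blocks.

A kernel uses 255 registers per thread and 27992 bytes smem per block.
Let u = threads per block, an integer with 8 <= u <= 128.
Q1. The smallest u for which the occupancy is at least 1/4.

Answer: u = 57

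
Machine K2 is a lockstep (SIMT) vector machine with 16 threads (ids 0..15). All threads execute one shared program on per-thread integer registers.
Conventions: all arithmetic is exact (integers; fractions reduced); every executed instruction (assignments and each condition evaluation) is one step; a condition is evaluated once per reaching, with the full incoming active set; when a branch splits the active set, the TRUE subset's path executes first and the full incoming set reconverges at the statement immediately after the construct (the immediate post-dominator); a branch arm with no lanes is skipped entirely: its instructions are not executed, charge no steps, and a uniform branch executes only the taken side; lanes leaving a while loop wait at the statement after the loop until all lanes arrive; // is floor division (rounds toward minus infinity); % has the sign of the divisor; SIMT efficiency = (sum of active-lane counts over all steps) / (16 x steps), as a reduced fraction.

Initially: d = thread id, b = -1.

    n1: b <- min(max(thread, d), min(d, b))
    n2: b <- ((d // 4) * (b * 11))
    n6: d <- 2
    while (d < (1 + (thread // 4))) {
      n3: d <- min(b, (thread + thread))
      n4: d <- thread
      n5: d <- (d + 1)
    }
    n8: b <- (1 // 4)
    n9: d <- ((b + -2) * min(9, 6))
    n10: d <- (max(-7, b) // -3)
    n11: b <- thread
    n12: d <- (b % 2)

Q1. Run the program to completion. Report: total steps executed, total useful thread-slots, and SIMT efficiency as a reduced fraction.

Answer: 13 steps, 176 useful, 11/13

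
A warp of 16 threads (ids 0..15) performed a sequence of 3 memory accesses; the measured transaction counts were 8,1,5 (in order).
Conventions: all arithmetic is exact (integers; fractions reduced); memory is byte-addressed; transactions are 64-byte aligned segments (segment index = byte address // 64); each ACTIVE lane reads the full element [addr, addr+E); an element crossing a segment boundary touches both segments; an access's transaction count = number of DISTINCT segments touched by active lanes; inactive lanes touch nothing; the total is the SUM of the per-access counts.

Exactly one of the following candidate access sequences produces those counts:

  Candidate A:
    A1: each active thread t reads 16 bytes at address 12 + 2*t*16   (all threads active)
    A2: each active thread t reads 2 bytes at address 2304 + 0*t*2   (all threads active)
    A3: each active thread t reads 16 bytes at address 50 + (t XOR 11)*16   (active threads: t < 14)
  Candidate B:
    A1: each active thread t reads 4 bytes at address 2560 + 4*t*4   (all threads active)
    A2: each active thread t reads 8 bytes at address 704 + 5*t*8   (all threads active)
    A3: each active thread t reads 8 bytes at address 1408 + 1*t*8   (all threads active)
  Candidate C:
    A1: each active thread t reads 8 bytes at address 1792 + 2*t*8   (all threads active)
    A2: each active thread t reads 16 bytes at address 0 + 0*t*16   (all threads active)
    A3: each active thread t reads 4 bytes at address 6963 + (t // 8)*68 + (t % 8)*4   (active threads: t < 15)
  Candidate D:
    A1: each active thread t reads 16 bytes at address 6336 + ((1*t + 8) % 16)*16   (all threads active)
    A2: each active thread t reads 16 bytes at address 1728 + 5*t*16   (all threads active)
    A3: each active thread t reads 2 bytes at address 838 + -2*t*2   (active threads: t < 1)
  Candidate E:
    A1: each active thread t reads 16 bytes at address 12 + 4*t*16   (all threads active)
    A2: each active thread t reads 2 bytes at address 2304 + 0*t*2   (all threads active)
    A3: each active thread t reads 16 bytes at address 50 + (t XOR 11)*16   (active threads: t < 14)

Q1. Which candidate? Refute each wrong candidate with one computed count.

B: A1 gives 4 transactions, not 8
C: A1 gives 4 transactions, not 8
D: A1 gives 4 transactions, not 8
E: A1 gives 16 transactions, not 8
A: all counts match (8,1,5)

Answer: A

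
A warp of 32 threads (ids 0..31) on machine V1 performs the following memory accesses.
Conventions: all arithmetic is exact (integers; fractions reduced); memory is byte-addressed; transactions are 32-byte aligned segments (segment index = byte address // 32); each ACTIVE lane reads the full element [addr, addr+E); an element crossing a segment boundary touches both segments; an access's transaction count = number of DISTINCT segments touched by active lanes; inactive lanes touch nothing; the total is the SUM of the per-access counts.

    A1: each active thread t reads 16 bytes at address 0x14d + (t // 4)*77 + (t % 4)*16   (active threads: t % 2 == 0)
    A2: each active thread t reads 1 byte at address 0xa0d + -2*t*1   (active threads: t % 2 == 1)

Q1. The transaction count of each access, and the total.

A1: 19 transactions
A2: 3 transactions

Answer: 19,3; total 22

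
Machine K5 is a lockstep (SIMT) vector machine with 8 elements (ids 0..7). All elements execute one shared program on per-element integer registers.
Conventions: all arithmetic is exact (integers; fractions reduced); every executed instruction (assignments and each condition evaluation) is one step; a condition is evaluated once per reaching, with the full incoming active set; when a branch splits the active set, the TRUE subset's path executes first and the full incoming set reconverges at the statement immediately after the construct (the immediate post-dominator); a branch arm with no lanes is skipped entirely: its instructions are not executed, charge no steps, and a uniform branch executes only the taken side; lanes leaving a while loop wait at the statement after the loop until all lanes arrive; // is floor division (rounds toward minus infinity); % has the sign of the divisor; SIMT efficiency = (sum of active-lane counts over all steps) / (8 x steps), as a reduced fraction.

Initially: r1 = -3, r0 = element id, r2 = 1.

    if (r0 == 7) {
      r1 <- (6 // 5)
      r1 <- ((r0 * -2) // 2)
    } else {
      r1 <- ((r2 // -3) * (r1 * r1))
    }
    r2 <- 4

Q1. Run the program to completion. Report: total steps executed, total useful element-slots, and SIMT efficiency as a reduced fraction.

Answer: 5 steps, 25 useful, 5/8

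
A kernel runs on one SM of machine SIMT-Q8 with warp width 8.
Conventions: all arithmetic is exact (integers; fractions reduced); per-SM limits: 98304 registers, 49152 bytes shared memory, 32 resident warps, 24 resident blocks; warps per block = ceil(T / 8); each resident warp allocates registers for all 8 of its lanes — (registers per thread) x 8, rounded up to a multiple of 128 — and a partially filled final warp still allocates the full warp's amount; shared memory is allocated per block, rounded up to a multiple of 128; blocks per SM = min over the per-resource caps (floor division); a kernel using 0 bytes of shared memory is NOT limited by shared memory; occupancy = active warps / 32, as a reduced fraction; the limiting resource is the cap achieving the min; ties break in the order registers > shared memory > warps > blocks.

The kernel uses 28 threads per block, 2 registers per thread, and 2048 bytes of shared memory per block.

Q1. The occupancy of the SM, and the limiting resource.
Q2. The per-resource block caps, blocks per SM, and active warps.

Answer: occupancy 1, limited by warps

registers: 192 blocks
shared memory: 24 blocks
warps: 8 blocks
blocks: 24 blocks

Answer: 8 blocks, 32 active warps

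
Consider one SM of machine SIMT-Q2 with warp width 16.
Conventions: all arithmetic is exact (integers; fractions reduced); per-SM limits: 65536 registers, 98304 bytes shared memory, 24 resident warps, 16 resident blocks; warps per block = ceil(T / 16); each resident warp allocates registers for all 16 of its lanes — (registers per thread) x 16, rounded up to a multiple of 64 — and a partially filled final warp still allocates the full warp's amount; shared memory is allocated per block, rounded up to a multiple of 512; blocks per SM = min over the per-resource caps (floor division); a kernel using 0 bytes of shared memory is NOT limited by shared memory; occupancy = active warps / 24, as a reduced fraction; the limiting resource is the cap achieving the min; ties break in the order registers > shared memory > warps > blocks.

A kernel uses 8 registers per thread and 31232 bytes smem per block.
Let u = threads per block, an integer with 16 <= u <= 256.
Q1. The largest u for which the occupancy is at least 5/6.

Answer: u = 192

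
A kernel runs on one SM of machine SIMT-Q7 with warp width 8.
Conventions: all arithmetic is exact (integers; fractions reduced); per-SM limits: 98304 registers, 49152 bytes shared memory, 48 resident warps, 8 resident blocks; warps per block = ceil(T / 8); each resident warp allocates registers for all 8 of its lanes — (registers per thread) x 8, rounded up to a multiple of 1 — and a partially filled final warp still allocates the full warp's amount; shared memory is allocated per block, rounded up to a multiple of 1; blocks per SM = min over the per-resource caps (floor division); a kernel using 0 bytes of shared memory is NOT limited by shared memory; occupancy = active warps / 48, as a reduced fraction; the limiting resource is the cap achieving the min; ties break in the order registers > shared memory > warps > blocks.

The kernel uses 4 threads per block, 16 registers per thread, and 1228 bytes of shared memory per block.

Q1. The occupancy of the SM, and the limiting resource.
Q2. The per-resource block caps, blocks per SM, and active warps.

Answer: occupancy 1/6, limited by blocks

registers: 768 blocks
shared memory: 40 blocks
warps: 48 blocks
blocks: 8 blocks

Answer: 8 blocks, 8 active warps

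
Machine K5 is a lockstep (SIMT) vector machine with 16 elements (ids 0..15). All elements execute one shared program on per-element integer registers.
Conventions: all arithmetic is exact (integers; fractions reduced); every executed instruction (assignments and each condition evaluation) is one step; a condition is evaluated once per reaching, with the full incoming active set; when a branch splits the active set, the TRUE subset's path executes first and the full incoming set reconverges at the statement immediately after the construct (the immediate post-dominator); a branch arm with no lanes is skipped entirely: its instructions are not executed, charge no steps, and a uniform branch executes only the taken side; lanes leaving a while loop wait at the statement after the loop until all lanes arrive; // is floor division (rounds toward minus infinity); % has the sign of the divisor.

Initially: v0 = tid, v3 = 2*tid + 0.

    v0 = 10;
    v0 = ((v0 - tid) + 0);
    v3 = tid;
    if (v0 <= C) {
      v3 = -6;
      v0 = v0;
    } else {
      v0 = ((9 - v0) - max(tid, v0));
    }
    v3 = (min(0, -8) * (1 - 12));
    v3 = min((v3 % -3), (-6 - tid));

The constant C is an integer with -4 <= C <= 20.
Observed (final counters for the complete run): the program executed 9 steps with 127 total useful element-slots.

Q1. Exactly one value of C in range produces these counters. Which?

Answer: C = 9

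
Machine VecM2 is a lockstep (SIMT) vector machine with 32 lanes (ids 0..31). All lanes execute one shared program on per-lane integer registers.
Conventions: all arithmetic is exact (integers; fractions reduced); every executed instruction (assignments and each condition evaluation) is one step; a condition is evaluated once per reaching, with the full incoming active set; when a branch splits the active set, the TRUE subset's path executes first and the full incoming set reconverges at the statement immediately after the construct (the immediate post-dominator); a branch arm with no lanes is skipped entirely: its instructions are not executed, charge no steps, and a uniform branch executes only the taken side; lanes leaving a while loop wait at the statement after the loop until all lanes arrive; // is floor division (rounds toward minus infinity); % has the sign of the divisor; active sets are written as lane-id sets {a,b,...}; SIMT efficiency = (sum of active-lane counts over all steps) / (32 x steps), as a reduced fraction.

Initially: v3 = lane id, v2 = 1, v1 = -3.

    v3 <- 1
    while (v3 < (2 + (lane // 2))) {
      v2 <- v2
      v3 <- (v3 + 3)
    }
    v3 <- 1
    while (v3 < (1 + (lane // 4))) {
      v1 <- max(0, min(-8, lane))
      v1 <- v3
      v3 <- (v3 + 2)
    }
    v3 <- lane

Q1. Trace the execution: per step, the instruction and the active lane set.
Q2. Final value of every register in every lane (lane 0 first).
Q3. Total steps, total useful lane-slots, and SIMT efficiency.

step 0: v3 <- 1                      {0,1,2,3,4,5,6,7,8,9,10,11,12,13,14,15,16,17,18,19,20,21,22,23,24,25,26,27,28,29,30,31}
step 1: eval (v3 < (2 + (lane // 2))) {0,1,2,3,4,5,6,7,8,9,10,11,12,13,14,15,16,17,18,19,20,21,22,23,24,25,26,27,28,29,30,31}
step 2: v2 <- v2                     {0,1,2,3,4,5,6,7,8,9,10,11,12,13,14,15,16,17,18,19,20,21,22,23,24,25,26,27,28,29,30,31}
step 3: v3 <- (v3 + 3)               {0,1,2,3,4,5,6,7,8,9,10,11,12,13,14,15,16,17,18,19,20,21,22,23,24,25,26,27,28,29,30,31}
step 4: eval (v3 < (2 + (lane // 2))) {0,1,2,3,4,5,6,7,8,9,10,11,12,13,14,15,16,17,18,19,20,21,22,23,24,25,26,27,28,29,30,31}
step 5: v2 <- v2                     {6,7,8,9,10,11,12,13,14,15,16,17,18,19,20,21,22,23,24,25,26,27,28,29,30,31}
step 6: v3 <- (v3 + 3)               {6,7,8,9,10,11,12,13,14,15,16,17,18,19,20,21,22,23,24,25,26,27,28,29,30,31}
step 7: eval (v3 < (2 + (lane // 2))) {6,7,8,9,10,11,12,13,14,15,16,17,18,19,20,21,22,23,24,25,26,27,28,29,30,31}
step 8: v2 <- v2                     {12,13,14,15,16,17,18,19,20,21,22,23,24,25,26,27,28,29,30,31}
step 9: v3 <- (v3 + 3)               {12,13,14,15,16,17,18,19,20,21,22,23,24,25,26,27,28,29,30,31}
step 10: eval (v3 < (2 + (lane // 2))) {12,13,14,15,16,17,18,19,20,21,22,23,24,25,26,27,28,29,30,31}
step 11: v2 <- v2                     {18,19,20,21,22,23,24,25,26,27,28,29,30,31}
step 12: v3 <- (v3 + 3)               {18,19,20,21,22,23,24,25,26,27,28,29,30,31}
step 13: eval (v3 < (2 + (lane // 2))) {18,19,20,21,22,23,24,25,26,27,28,29,30,31}
step 14: v2 <- v2                     {24,25,26,27,28,29,30,31}
step 15: v3 <- (v3 + 3)               {24,25,26,27,28,29,30,31}
step 16: eval (v3 < (2 + (lane // 2))) {24,25,26,27,28,29,30,31}
step 17: v2 <- v2                     {30,31}
step 18: v3 <- (v3 + 3)               {30,31}
step 19: eval (v3 < (2 + (lane // 2))) {30,31}
step 20: v3 <- 1                      {0,1,2,3,4,5,6,7,8,9,10,11,12,13,14,15,16,17,18,19,20,21,22,23,24,25,26,27,28,29,30,31}
step 21: eval (v3 < (1 + (lane // 4))) {0,1,2,3,4,5,6,7,8,9,10,11,12,13,14,15,16,17,18,19,20,21,22,23,24,25,26,27,28,29,30,31}
step 22: v1 <- max(0, min(-8, lane))  {4,5,6,7,8,9,10,11,12,13,14,15,16,17,18,19,20,21,22,23,24,25,26,27,28,29,30,31}
step 23: v1 <- v3                     {4,5,6,7,8,9,10,11,12,13,14,15,16,17,18,19,20,21,22,23,24,25,26,27,28,29,30,31}
step 24: v3 <- (v3 + 2)               {4,5,6,7,8,9,10,11,12,13,14,15,16,17,18,19,20,21,22,23,24,25,26,27,28,29,30,31}
step 25: eval (v3 < (1 + (lane // 4))) {4,5,6,7,8,9,10,11,12,13,14,15,16,17,18,19,20,21,22,23,24,25,26,27,28,29,30,31}
step 26: v1 <- max(0, min(-8, lane))  {12,13,14,15,16,17,18,19,20,21,22,23,24,25,26,27,28,29,30,31}
step 27: v1 <- v3                     {12,13,14,15,16,17,18,19,20,21,22,23,24,25,26,27,28,29,30,31}
step 28: v3 <- (v3 + 2)               {12,13,14,15,16,17,18,19,20,21,22,23,24,25,26,27,28,29,30,31}
step 29: eval (v3 < (1 + (lane // 4))) {12,13,14,15,16,17,18,19,20,21,22,23,24,25,26,27,28,29,30,31}
step 30: v1 <- max(0, min(-8, lane))  {20,21,22,23,24,25,26,27,28,29,30,31}
step 31: v1 <- v3                     {20,21,22,23,24,25,26,27,28,29,30,31}
step 32: v3 <- (v3 + 2)               {20,21,22,23,24,25,26,27,28,29,30,31}
step 33: eval (v3 < (1 + (lane // 4))) {20,21,22,23,24,25,26,27,28,29,30,31}
step 34: v1 <- max(0, min(-8, lane))  {28,29,30,31}
step 35: v1 <- v3                     {28,29,30,31}
step 36: v3 <- (v3 + 2)               {28,29,30,31}
step 37: eval (v3 < (1 + (lane // 4))) {28,29,30,31}
step 38: v3 <- lane                   {0,1,2,3,4,5,6,7,8,9,10,11,12,13,14,15,16,17,18,19,20,21,22,23,24,25,26,27,28,29,30,31}

Answer: 39 steps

v3: 0,1,2,3,4,5,6,7,8,9,10,11,12,13,14,15,16,17,18,19,20,21,22,23,24,25,26,27,28,29,30,31
v2: 1,1,1,1,1,1,1,1,1,1,1,1,1,1,1,1,1,1,1,1,1,1,1,1,1,1,1,1,1,1,1,1
v1: -3,-3,-3,-3,1,1,1,1,1,1,1,1,3,3,3,3,3,3,3,3,5,5,5,5,5,5,5,5,7,7,7,7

steps = 39; useful = 722; efficiency = 722/1248 = 361/624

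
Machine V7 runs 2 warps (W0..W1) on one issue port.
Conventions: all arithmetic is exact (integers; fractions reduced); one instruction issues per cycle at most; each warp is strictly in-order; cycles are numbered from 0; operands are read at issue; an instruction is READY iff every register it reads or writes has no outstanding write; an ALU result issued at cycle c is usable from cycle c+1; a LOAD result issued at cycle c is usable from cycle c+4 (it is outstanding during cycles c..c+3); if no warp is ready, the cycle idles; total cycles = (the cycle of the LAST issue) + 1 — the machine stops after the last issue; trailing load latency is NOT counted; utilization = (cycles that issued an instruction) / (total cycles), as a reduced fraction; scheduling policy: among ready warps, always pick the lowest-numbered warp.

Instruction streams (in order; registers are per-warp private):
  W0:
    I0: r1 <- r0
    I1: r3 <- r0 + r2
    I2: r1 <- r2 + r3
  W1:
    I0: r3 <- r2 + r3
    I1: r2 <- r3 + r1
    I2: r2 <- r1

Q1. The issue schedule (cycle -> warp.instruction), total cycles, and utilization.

cycle 0: W0.I0
cycle 1: W0.I1
cycle 2: W0.I2
cycle 3: W1.I0
cycle 4: W1.I1
cycle 5: W1.I2

Answer: 6 cycles, utilization 1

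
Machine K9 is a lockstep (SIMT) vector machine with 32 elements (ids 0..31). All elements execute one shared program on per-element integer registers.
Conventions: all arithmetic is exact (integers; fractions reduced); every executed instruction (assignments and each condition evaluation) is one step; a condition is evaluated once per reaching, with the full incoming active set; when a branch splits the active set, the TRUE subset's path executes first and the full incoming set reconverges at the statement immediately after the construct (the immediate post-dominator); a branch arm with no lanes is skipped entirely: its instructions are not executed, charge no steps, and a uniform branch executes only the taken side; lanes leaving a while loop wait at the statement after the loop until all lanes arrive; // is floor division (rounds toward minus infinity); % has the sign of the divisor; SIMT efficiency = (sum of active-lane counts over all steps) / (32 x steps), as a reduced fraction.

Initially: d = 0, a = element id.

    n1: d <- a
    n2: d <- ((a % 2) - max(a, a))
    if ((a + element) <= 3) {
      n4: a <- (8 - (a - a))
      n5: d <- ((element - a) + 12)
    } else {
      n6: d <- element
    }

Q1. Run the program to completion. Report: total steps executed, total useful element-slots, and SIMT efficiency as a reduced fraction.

Answer: 6 steps, 130 useful, 65/96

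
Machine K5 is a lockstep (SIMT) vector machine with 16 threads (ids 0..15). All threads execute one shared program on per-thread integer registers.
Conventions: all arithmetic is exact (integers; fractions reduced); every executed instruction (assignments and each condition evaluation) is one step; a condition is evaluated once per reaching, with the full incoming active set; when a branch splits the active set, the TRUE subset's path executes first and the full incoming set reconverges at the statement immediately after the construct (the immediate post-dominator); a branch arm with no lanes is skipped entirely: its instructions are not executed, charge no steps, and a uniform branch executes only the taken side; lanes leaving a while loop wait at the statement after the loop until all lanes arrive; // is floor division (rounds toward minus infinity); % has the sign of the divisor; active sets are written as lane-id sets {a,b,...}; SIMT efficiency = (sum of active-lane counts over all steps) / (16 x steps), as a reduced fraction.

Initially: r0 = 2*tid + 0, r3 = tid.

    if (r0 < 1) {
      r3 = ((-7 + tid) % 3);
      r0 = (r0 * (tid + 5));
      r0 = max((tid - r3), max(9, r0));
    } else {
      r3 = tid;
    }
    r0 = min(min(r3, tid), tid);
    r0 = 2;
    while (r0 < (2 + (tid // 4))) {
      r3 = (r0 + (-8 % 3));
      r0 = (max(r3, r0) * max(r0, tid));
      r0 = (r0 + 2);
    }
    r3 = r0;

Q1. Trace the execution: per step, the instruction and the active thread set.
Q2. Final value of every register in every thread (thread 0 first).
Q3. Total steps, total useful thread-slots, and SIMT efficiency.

step 0: eval (r0 < 1)                {0,1,2,3,4,5,6,7,8,9,10,11,12,13,14,15}
step 1: r3 <- ((-7 + tid) % 3)       {0}
step 2: r0 <- (r0 * (tid + 5))       {0}
step 3: r0 <- max((tid - r3), max(9, r0)) {0}
step 4: r3 <- tid                    {1,2,3,4,5,6,7,8,9,10,11,12,13,14,15}
step 5: r0 <- min(min(r3, tid), tid) {0,1,2,3,4,5,6,7,8,9,10,11,12,13,14,15}
step 6: r0 <- 2                      {0,1,2,3,4,5,6,7,8,9,10,11,12,13,14,15}
step 7: eval (r0 < (2 + (tid // 4))) {0,1,2,3,4,5,6,7,8,9,10,11,12,13,14,15}
step 8: r3 <- (r0 + (-8 % 3))        {4,5,6,7,8,9,10,11,12,13,14,15}
step 9: r0 <- (max(r3, r0) * max(r0, tid)) {4,5,6,7,8,9,10,11,12,13,14,15}
step 10: r0 <- (r0 + 2)               {4,5,6,7,8,9,10,11,12,13,14,15}
step 11: eval (r0 < (2 + (tid // 4))) {4,5,6,7,8,9,10,11,12,13,14,15}
step 12: r3 <- r0                     {0,1,2,3,4,5,6,7,8,9,10,11,12,13,14,15}

Answer: 13 steps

r0: 2,2,2,2,14,17,20,23,26,29,32,35,38,41,44,47
r3: 2,2,2,2,14,17,20,23,26,29,32,35,38,41,44,47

steps = 13; useful = 146; efficiency = 146/208 = 73/104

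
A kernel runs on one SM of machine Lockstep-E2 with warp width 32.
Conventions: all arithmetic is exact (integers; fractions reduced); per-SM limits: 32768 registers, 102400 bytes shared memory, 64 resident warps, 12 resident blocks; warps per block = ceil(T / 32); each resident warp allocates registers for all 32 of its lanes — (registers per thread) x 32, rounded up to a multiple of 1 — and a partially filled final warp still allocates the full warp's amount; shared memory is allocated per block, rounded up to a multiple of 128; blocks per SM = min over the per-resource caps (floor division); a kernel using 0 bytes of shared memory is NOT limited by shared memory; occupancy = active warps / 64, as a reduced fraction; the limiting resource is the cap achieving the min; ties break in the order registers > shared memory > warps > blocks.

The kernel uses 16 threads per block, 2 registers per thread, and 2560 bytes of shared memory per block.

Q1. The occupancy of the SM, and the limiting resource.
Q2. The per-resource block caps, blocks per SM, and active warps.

Answer: occupancy 3/16, limited by blocks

registers: 512 blocks
shared memory: 40 blocks
warps: 64 blocks
blocks: 12 blocks

Answer: 12 blocks, 12 active warps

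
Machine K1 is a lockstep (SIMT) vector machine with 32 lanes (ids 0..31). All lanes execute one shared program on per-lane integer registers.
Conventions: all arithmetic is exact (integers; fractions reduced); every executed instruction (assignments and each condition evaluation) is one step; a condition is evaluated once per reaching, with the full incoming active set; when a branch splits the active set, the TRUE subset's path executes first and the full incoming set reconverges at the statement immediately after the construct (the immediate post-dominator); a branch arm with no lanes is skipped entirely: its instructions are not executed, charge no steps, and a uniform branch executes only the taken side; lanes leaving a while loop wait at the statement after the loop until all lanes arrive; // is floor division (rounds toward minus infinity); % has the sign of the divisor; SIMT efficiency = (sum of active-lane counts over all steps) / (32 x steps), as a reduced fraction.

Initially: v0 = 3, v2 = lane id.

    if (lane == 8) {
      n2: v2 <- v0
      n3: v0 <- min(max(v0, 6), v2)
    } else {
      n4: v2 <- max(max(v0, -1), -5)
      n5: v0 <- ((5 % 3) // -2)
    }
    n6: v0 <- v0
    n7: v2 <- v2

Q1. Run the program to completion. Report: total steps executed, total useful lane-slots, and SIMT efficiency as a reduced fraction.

Answer: 7 steps, 160 useful, 5/7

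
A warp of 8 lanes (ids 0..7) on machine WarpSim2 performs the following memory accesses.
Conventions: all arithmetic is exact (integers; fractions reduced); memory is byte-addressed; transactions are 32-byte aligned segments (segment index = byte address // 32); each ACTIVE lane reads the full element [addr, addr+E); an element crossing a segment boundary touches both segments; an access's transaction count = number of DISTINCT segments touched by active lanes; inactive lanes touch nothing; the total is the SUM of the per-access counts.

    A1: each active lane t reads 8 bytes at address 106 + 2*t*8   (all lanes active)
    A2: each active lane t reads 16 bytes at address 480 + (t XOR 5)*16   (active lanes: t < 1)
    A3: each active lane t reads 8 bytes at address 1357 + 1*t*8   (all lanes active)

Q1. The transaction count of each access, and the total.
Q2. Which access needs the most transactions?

A1: 5 transactions
A2: 1 transaction
A3: 3 transactions

Answer: 5,1,3; total 9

Answer: A1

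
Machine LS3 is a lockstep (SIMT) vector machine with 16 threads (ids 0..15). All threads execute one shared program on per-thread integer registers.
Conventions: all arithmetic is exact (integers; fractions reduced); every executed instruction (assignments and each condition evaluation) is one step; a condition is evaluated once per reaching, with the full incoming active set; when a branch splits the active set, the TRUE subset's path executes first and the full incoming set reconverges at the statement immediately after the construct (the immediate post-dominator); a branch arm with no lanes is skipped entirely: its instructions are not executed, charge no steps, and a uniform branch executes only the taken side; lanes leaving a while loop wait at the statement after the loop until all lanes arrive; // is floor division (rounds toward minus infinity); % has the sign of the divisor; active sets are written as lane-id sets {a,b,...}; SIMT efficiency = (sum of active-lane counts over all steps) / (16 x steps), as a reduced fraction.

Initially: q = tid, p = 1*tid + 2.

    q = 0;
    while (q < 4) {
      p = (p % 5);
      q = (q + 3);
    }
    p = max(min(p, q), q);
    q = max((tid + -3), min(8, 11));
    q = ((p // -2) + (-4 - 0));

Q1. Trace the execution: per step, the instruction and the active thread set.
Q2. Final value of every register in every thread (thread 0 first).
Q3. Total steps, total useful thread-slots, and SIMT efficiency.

step 0: q <- 0                       {0,1,2,3,4,5,6,7,8,9,10,11,12,13,14,15}
step 1: eval (q < 4)                 {0,1,2,3,4,5,6,7,8,9,10,11,12,13,14,15}
step 2: p <- (p % 5)                 {0,1,2,3,4,5,6,7,8,9,10,11,12,13,14,15}
step 3: q <- (q + 3)                 {0,1,2,3,4,5,6,7,8,9,10,11,12,13,14,15}
step 4: eval (q < 4)                 {0,1,2,3,4,5,6,7,8,9,10,11,12,13,14,15}
step 5: p <- (p % 5)                 {0,1,2,3,4,5,6,7,8,9,10,11,12,13,14,15}
step 6: q <- (q + 3)                 {0,1,2,3,4,5,6,7,8,9,10,11,12,13,14,15}
step 7: eval (q < 4)                 {0,1,2,3,4,5,6,7,8,9,10,11,12,13,14,15}
step 8: p <- max(min(p, q), q)       {0,1,2,3,4,5,6,7,8,9,10,11,12,13,14,15}
step 9: q <- max((tid + -3), min(8, 11)) {0,1,2,3,4,5,6,7,8,9,10,11,12,13,14,15}
step 10: q <- ((p // -2) + (-4 - 0))  {0,1,2,3,4,5,6,7,8,9,10,11,12,13,14,15}

Answer: 11 steps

q: -7,-7,-7,-7,-7,-7,-7,-7,-7,-7,-7,-7,-7,-7,-7,-7
p: 6,6,6,6,6,6,6,6,6,6,6,6,6,6,6,6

steps = 11; useful = 176; efficiency = 176/176 = 1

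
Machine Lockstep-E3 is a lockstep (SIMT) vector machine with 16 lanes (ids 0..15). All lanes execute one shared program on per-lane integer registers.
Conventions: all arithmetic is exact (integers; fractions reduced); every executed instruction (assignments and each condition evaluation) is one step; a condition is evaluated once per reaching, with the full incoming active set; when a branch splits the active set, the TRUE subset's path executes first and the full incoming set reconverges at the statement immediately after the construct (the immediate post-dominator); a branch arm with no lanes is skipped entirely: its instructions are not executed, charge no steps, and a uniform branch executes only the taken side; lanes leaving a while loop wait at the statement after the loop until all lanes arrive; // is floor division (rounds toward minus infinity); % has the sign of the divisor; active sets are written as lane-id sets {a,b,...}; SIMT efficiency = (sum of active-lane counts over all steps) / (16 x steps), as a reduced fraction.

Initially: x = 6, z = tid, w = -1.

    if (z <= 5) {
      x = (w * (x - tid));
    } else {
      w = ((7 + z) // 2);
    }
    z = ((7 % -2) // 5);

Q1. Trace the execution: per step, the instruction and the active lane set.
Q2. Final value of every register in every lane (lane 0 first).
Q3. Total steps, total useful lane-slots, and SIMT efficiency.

step 0: eval (z <= 5)                {0,1,2,3,4,5,6,7,8,9,10,11,12,13,14,15}
step 1: x <- (w * (x - tid))         {0,1,2,3,4,5}
step 2: w <- ((7 + z) // 2)          {6,7,8,9,10,11,12,13,14,15}
step 3: z <- ((7 % -2) // 5)         {0,1,2,3,4,5,6,7,8,9,10,11,12,13,14,15}

Answer: 4 steps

x: -6,-5,-4,-3,-2,-1,6,6,6,6,6,6,6,6,6,6
z: -1,-1,-1,-1,-1,-1,-1,-1,-1,-1,-1,-1,-1,-1,-1,-1
w: -1,-1,-1,-1,-1,-1,6,7,7,8,8,9,9,10,10,11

steps = 4; useful = 48; efficiency = 48/64 = 3/4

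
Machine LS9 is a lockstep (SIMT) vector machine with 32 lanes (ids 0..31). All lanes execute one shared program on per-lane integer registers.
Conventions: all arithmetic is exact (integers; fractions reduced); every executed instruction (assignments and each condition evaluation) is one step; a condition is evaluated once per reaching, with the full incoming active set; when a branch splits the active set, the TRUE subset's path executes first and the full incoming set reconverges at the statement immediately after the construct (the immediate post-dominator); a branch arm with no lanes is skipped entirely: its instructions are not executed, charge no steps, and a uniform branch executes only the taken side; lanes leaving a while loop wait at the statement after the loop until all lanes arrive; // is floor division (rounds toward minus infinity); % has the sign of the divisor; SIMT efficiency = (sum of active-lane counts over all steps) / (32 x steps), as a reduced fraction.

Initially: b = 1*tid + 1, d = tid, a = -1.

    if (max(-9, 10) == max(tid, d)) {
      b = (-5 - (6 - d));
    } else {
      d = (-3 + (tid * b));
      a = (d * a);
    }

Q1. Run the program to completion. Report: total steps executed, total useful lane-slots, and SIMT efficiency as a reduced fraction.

Answer: 4 steps, 95 useful, 95/128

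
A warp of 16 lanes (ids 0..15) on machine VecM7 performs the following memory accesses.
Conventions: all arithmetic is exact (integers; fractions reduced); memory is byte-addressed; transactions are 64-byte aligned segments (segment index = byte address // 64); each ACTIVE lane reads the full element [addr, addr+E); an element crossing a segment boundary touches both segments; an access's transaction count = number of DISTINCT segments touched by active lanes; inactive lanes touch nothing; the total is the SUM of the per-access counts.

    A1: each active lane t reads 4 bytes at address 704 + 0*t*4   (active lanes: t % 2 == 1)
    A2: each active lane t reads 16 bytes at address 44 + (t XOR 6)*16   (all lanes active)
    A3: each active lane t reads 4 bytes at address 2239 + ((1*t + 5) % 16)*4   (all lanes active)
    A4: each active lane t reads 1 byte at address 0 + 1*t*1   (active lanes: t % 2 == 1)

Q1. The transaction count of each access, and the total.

A1: 1 transaction
A2: 5 transactions
A3: 2 transactions
A4: 1 transaction

Answer: 1,5,2,1; total 9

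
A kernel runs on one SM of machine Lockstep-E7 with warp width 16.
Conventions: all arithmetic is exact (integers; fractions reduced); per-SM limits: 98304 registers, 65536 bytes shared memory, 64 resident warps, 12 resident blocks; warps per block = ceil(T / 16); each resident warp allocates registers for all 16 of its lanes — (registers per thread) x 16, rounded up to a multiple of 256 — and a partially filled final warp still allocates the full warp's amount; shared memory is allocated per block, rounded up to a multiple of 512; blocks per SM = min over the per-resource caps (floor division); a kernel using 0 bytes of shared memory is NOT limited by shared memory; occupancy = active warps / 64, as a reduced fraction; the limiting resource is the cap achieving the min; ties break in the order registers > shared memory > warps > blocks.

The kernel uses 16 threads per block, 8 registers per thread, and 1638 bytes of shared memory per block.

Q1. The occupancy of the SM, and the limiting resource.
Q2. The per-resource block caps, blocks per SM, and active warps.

Answer: occupancy 3/16, limited by blocks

registers: 384 blocks
shared memory: 32 blocks
warps: 64 blocks
blocks: 12 blocks

Answer: 12 blocks, 12 active warps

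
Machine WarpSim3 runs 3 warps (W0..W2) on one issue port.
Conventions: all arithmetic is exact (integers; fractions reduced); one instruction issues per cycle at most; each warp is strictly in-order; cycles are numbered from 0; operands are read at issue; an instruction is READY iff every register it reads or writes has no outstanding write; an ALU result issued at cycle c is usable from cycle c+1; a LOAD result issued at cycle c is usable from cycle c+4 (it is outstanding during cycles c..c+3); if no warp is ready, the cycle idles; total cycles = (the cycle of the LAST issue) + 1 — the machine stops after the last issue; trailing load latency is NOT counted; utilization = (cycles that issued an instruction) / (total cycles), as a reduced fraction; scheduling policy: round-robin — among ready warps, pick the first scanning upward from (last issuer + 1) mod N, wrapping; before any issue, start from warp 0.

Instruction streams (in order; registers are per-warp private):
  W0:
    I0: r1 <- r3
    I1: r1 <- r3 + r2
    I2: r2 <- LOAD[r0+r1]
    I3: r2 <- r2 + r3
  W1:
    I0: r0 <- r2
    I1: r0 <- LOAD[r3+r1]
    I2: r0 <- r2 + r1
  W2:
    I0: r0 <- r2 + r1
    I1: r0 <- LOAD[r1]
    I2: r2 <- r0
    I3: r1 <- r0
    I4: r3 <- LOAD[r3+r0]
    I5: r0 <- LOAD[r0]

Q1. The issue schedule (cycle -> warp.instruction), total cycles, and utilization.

cycle 0: W0.I0
cycle 1: W1.I0
cycle 2: W2.I0
cycle 3: W0.I1
cycle 4: W1.I1
cycle 5: W2.I1
cycle 6: W0.I2
cycle 7: idle
cycle 8: W1.I2
cycle 9: W2.I2
cycle 10: W0.I3
cycle 11: W2.I3
cycle 12: W2.I4
cycle 13: W2.I5

Answer: 14 cycles, utilization 13/14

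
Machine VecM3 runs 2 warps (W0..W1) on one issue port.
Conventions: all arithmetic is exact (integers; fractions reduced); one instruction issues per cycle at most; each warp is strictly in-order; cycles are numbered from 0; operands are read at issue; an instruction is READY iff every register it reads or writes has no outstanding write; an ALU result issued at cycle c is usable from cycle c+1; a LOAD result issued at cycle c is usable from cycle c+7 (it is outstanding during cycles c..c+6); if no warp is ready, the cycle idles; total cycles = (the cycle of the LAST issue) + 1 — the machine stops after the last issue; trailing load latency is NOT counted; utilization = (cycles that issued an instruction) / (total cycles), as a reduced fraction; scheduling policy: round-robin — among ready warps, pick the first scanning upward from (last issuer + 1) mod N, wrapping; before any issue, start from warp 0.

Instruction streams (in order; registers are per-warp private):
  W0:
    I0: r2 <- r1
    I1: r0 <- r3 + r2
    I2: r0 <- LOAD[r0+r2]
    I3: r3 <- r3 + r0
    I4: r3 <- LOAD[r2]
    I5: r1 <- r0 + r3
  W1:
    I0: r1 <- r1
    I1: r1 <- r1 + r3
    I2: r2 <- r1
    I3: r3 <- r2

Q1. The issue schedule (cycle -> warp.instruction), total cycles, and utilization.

cycle 0: W0.I0
cycle 1: W1.I0
cycle 2: W0.I1
cycle 3: W1.I1
cycle 4: W0.I2
cycle 5: W1.I2
cycle 6: W1.I3
cycle 7: idle
cycle 8: idle
cycle 9: idle
cycle 10: idle
cycle 11: W0.I3
cycle 12: W0.I4
cycle 13: idle
cycle 14: idle
cycle 15: idle
cycle 16: idle
cycle 17: idle
cycle 18: idle
cycle 19: W0.I5

Answer: 20 cycles, utilization 1/2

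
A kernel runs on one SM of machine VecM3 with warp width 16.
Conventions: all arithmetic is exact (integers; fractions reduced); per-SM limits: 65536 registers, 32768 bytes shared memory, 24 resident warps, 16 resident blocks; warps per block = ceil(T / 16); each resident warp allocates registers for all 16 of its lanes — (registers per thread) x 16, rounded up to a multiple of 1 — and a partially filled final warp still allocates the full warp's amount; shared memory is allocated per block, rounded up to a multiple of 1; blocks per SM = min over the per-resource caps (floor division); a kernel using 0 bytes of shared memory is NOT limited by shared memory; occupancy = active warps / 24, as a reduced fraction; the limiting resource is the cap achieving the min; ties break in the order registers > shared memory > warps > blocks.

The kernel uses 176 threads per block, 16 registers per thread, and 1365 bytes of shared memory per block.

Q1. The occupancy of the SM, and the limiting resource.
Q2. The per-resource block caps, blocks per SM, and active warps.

Answer: occupancy 11/12, limited by warps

registers: 23 blocks
shared memory: 24 blocks
warps: 2 blocks
blocks: 16 blocks

Answer: 2 blocks, 22 active warps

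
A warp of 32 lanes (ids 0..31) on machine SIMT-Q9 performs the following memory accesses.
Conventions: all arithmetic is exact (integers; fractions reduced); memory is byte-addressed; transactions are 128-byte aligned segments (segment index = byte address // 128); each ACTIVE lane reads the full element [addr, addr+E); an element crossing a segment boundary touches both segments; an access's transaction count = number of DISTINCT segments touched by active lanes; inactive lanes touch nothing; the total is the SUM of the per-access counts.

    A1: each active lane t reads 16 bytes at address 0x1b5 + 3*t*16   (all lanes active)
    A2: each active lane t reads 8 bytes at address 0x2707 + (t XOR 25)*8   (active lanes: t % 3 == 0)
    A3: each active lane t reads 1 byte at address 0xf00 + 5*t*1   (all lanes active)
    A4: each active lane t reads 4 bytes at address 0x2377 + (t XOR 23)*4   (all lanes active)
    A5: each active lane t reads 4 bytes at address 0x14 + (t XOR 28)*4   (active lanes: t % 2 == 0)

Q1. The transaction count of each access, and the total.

A1: 13 transactions
A2: 3 transactions
A3: 2 transactions
A4: 2 transactions
A5: 2 transactions

Answer: 13,3,2,2,2; total 22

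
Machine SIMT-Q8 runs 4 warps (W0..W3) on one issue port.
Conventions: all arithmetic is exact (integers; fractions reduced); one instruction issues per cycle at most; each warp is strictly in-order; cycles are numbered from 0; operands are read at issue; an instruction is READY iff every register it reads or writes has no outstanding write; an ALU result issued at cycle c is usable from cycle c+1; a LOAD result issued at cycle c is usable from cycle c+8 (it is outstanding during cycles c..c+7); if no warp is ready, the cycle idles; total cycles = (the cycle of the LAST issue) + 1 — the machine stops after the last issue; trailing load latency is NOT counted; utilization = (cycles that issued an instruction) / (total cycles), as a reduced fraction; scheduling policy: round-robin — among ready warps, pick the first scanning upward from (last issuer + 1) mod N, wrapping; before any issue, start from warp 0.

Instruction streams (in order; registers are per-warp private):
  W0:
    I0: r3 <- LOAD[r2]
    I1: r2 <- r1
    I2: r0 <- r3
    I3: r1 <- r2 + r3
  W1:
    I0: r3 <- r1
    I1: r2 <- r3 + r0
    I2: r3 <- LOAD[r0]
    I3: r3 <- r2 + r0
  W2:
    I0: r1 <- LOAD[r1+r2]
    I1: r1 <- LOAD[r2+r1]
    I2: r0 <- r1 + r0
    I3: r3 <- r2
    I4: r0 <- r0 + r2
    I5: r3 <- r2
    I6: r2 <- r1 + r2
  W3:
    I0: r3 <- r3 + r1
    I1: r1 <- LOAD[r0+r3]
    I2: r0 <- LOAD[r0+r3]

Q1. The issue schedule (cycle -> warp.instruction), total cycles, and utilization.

cycle 0: W0.I0
cycle 1: W1.I0
cycle 2: W2.I0
cycle 3: W3.I0
cycle 4: W0.I1
cycle 5: W1.I1
cycle 6: W3.I1
cycle 7: W1.I2
cycle 8: W3.I2
cycle 9: W0.I2
cycle 10: W2.I1
cycle 11: W0.I3
cycle 12: idle
cycle 13: idle
cycle 14: idle
cycle 15: W1.I3
cycle 16: idle
cycle 17: idle
cycle 18: W2.I2
cycle 19: W2.I3
cycle 20: W2.I4
cycle 21: W2.I5
cycle 22: W2.I6

Answer: 23 cycles, utilization 18/23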